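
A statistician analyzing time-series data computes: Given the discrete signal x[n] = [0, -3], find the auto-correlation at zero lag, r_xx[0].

The auto-correlation at zero lag r_xx[0] equals the signal energy.
r_xx[0] = sum of x[n]^2 = 0^2 + (-3)^2
= 0 + 9 = 9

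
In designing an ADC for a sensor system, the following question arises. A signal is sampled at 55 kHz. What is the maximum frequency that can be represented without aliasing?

The maximum frequency that can be represented without aliasing
is the Nyquist frequency: f_max = f_s / 2 = 55 kHz / 2 = 55/2 kHz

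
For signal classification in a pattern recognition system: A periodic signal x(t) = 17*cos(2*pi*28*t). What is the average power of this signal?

Average power of A*cos(wt) is A^2/2.
P = 17^2 / 2 = 289/2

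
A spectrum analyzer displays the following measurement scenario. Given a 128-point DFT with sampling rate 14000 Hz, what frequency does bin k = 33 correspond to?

The frequency of DFT bin k is: f_k = k * f_s / N
f_33 = 33 * 14000 / 128 = 28875/8 Hz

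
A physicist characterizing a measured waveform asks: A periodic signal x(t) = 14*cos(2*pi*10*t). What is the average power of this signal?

Average power of A*cos(wt) is A^2/2.
P = 14^2 / 2 = 196/2 = 98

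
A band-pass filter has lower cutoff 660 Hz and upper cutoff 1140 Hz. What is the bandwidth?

Bandwidth = f_high - f_low
= 1140 Hz - 660 Hz = 480 Hz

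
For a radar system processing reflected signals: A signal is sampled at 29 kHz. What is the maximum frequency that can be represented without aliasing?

The maximum frequency that can be represented without aliasing
is the Nyquist frequency: f_max = f_s / 2 = 29 kHz / 2 = 29/2 kHz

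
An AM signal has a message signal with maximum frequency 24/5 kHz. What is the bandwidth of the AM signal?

In AM (double-sideband), the bandwidth is twice the message frequency.
BW = 2 * f_m = 2 * 24/5 kHz = 48/5 kHz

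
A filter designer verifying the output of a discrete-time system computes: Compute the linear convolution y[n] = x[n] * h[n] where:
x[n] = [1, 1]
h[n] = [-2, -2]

y[n] = sum_k x[k]*h[n-k]. Output length = len(x) + len(h) - 1 = 2 + 2 - 1 = 3.
y[0] = 1*-2 = -2
y[1] = 1*-2 + 1*-2 = -4
y[2] = 1*-2 = -2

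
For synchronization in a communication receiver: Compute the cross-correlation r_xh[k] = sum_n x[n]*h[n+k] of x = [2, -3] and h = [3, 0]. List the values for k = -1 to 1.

Both sequences indexed from 0 and zero outside their support.
Lags with overlap: k = -1 to 1.
  r_xh[-1] = x[1]*h[0] = -9
  r_xh[0] = x[0]*h[0] + x[1]*h[1] = 6
  r_xh[1] = x[0]*h[1] = 0
r_xh = [-9, 6, 0] (for k = -1, ..., 1)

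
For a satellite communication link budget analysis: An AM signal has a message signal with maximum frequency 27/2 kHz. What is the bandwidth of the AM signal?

In AM (double-sideband), the bandwidth is twice the message frequency.
BW = 2 * f_m = 2 * 27/2 kHz = 27 kHz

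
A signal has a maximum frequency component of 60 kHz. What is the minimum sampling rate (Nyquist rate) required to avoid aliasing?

By the Nyquist-Shannon sampling theorem,
the minimum sampling rate (Nyquist rate) must be at least 2 * f_max.
Nyquist rate = 2 * 60 kHz = 120 kHz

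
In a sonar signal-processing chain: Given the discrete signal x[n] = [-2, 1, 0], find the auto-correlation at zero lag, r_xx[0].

The auto-correlation at zero lag r_xx[0] equals the signal energy.
r_xx[0] = sum of x[n]^2 = (-2)^2 + 1^2 + 0^2
= 4 + 1 + 0 = 5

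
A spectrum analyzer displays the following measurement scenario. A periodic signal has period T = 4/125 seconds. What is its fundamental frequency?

The fundamental frequency is the reciprocal of the period.
f = 1/T = 1/(4/125) = 125/4 Hz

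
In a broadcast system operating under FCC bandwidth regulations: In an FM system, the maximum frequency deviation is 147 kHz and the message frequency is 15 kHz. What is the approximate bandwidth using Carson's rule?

Carson's rule: BW = 2*(delta_f + f_m)
= 2*(147 + 15) kHz = 324 kHz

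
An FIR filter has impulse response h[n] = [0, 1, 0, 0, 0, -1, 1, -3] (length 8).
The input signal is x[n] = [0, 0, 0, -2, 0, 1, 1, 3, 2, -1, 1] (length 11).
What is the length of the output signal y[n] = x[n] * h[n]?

For linear convolution, the output length is:
len(y) = len(x) + len(h) - 1 = 11 + 8 - 1 = 18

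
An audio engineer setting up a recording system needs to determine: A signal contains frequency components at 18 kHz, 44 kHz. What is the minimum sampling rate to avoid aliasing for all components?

The highest frequency component is f_max = 44 kHz.
Nyquist rate = 2 * f_max = 2 * 44 kHz = 88 kHz.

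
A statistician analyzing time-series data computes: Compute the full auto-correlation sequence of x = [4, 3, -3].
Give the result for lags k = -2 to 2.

r_xx[k] = sum_m x[m]*x[m+k], indexed from 0, for k = -2 to 2:
  r_xx[-2] = x[2]*x[0] = -12
  r_xx[-1] = x[1]*x[0] + x[2]*x[1] = 3
  r_xx[0] = x[0]*x[0] + x[1]*x[1] + x[2]*x[2] = 34
  r_xx[1] = x[0]*x[1] + x[1]*x[2] = 3
  r_xx[2] = x[0]*x[2] = -12
r_xx = [-12, 3, 34, 3, -12]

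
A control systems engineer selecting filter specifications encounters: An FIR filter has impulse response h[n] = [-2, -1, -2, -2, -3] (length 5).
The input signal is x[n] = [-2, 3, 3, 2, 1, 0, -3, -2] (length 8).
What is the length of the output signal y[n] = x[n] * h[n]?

For linear convolution, the output length is:
len(y) = len(x) + len(h) - 1 = 8 + 5 - 1 = 12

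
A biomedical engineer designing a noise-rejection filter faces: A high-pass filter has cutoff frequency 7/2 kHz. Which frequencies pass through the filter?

A high-pass filter passes all frequencies above the cutoff frequency 7/2 kHz and attenuates lower frequencies.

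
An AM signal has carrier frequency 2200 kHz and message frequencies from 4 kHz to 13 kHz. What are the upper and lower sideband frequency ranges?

Upper sideband (USB) = fc + [fm_low, fm_high] = 2200 + [4, 13] = [2204, 2213] kHz
Lower sideband (LSB) = fc - [fm_high, fm_low] = 2200 - [13, 4] = [2187, 2196] kHz
Total occupied spectrum: 2187 kHz to 2213 kHz (plus carrier at 2200 kHz)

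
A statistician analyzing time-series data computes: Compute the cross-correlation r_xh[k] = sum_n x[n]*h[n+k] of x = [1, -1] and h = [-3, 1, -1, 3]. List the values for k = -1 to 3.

Both sequences indexed from 0 and zero outside their support.
Lags with overlap: k = -1 to 3.
  r_xh[-1] = x[1]*h[0] = 3
  r_xh[0] = x[0]*h[0] + x[1]*h[1] = -4
  r_xh[1] = x[0]*h[1] + x[1]*h[2] = 2
  r_xh[2] = x[0]*h[2] + x[1]*h[3] = -4
  r_xh[3] = x[0]*h[3] = 3
r_xh = [3, -4, 2, -4, 3] (for k = -1, ..., 3)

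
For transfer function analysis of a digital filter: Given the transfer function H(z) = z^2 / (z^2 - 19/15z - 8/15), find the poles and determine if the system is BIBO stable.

Poles are roots of the denominator: z^2 - 19/15z - 8/15 = 0.
Quadratic formula: z = [-(-19/15) +/- sqrt((-19/15)^2 - 4*(-8/15))] / 2
Discriminant = 361/225 + 32/15 = 841/225; sqrt = 29/15.
z = (19/15 +/- 29/15) / 2 => z = 8/5 or z = -1/3.
|p1| = 8/5, |p2| = 1/3.
For BIBO stability, all poles must lie inside the unit circle (|p| < 1).
System is UNSTABLE since at least one |p| >= 1.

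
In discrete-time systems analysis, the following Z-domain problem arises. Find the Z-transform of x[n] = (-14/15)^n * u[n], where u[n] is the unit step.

The Z-transform of a^n * u[n] is z/(z-a) for |z| > |a|.
Here a = -14/15, so X(z) = z/(z - (-14/15)) = 15z/(15z + 14)
ROC: |z| > 14/15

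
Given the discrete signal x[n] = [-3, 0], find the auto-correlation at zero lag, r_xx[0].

The auto-correlation at zero lag r_xx[0] equals the signal energy.
r_xx[0] = sum of x[n]^2 = (-3)^2 + 0^2
= 9 + 0 = 9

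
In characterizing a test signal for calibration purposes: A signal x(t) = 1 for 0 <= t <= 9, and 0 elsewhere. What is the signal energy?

Energy = integral of |x(t)|^2 dt over the signal duration
= 1^2 * 9 = 1 * 9 = 9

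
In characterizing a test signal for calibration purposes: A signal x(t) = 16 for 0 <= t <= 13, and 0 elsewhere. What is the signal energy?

Energy = integral of |x(t)|^2 dt over the signal duration
= 16^2 * 13 = 256 * 13 = 3328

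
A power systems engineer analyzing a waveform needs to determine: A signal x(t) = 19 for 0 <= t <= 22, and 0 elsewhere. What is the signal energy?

Energy = integral of |x(t)|^2 dt over the signal duration
= 19^2 * 22 = 361 * 22 = 7942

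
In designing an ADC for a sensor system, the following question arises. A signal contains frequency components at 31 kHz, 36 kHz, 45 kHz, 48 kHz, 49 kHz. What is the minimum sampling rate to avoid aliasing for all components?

The highest frequency component is f_max = 49 kHz.
Nyquist rate = 2 * f_max = 2 * 49 kHz = 98 kHz.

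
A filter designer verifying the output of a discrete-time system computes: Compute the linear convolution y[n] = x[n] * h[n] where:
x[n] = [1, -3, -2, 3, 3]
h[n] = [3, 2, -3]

y[n] = sum_k x[k]*h[n-k]. Output length = len(x) + len(h) - 1 = 5 + 3 - 1 = 7.
y[0] = 1*3 = 3
y[1] = -3*3 + 1*2 = -7
y[2] = -2*3 + -3*2 + 1*-3 = -15
y[3] = 3*3 + -2*2 + -3*-3 = 14
y[4] = 3*3 + 3*2 + -2*-3 = 21
y[5] = 3*2 + 3*-3 = -3
y[6] = 3*-3 = -9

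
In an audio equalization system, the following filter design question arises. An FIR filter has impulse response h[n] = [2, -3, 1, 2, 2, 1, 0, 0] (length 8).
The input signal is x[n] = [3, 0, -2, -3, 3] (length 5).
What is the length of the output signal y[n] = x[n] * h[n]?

For linear convolution, the output length is:
len(y) = len(x) + len(h) - 1 = 5 + 8 - 1 = 12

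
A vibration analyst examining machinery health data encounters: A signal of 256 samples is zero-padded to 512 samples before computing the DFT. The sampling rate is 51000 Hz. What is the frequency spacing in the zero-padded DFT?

Original DFT: N = 256, resolution = f_s/N = 51000/256 = 6375/32 Hz
Zero-padded DFT: N = 512, resolution = f_s/N = 51000/512 = 6375/64 Hz
Zero-padding interpolates the spectrum (finer frequency grid)
but does NOT improve the true spectral resolution (ability to resolve close frequencies).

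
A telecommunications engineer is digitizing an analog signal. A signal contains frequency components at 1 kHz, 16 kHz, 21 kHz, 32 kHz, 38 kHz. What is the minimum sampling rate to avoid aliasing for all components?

The highest frequency component is f_max = 38 kHz.
Nyquist rate = 2 * f_max = 2 * 38 kHz = 76 kHz.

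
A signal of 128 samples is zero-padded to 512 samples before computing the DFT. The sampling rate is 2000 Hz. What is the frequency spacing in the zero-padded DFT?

Original DFT: N = 128, resolution = f_s/N = 2000/128 = 125/8 Hz
Zero-padded DFT: N = 512, resolution = f_s/N = 2000/512 = 125/32 Hz
Zero-padding interpolates the spectrum (finer frequency grid)
but does NOT improve the true spectral resolution (ability to resolve close frequencies).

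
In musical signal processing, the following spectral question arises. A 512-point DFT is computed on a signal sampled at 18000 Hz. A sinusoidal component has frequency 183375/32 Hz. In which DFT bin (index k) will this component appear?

DFT frequency resolution = f_s/N = 18000/512 = 1125/32 Hz
Bin index k = f_signal / resolution = 183375/32 / 1125/32 = 163
The signal frequency 183375/32 Hz falls in DFT bin k = 163.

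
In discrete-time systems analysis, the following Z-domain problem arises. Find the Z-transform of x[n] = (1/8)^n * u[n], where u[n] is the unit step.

The Z-transform of a^n * u[n] is z/(z-a) for |z| > |a|.
Here a = 1/8, so X(z) = z/(z - (1/8)) = 8z/(8z - 1)
ROC: |z| > 1/8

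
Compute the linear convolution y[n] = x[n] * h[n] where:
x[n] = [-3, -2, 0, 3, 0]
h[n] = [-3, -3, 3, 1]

y[n] = sum_k x[k]*h[n-k]. Output length = len(x) + len(h) - 1 = 5 + 4 - 1 = 8.
y[0] = -3*-3 = 9
y[1] = -2*-3 + -3*-3 = 15
y[2] = 0*-3 + -2*-3 + -3*3 = -3
y[3] = 3*-3 + 0*-3 + -2*3 + -3*1 = -18
y[4] = 0*-3 + 3*-3 + 0*3 + -2*1 = -11
y[5] = 0*-3 + 3*3 + 0*1 = 9
y[6] = 0*3 + 3*1 = 3
y[7] = 0*1 = 0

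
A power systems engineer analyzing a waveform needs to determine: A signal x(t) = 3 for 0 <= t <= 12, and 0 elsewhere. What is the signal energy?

Energy = integral of |x(t)|^2 dt over the signal duration
= 3^2 * 12 = 9 * 12 = 108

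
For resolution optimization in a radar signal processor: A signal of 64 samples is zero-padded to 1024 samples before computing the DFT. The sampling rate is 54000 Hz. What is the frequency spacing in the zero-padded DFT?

Original DFT: N = 64, resolution = f_s/N = 54000/64 = 3375/4 Hz
Zero-padded DFT: N = 1024, resolution = f_s/N = 54000/1024 = 3375/64 Hz
Zero-padding interpolates the spectrum (finer frequency grid)
but does NOT improve the true spectral resolution (ability to resolve close frequencies).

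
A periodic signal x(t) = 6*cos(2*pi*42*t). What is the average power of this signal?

Average power of A*cos(wt) is A^2/2.
P = 6^2 / 2 = 36/2 = 18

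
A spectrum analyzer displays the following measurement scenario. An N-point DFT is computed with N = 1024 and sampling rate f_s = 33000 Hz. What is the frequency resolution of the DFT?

DFT frequency resolution = f_s / N
= 33000 / 1024 = 4125/128 Hz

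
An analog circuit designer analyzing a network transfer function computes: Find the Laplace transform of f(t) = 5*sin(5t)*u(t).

Standard pair: sin(wt)*u(t) <-> w/(s^2+w^2)
With w = 5: L{5*sin(5t)*u(t)} = 25/(s^2+25)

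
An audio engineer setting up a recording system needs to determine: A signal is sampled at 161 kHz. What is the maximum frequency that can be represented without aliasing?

The maximum frequency that can be represented without aliasing
is the Nyquist frequency: f_max = f_s / 2 = 161 kHz / 2 = 161/2 kHz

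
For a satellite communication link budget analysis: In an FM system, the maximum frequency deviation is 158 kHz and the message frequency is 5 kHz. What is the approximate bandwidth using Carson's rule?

Carson's rule: BW = 2*(delta_f + f_m)
= 2*(158 + 5) kHz = 326 kHz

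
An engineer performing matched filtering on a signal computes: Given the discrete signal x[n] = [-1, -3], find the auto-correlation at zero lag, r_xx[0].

The auto-correlation at zero lag r_xx[0] equals the signal energy.
r_xx[0] = sum of x[n]^2 = (-1)^2 + (-3)^2
= 1 + 9 = 10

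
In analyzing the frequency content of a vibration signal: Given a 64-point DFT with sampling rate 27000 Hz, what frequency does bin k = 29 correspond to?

The frequency of DFT bin k is: f_k = k * f_s / N
f_29 = 29 * 27000 / 64 = 97875/8 Hz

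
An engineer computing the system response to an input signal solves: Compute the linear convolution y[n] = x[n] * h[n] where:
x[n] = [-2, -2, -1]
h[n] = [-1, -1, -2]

y[n] = sum_k x[k]*h[n-k]. Output length = len(x) + len(h) - 1 = 3 + 3 - 1 = 5.
y[0] = -2*-1 = 2
y[1] = -2*-1 + -2*-1 = 4
y[2] = -1*-1 + -2*-1 + -2*-2 = 7
y[3] = -1*-1 + -2*-2 = 5
y[4] = -1*-2 = 2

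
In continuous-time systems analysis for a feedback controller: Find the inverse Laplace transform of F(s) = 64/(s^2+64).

Standard pair: w/(s^2+w^2) <-> sin(wt)*u(t)
Recognize w^2 = 64, so w = 8; numerator 64 = 8*8.
f(t) = 8*sin(8t)*u(t)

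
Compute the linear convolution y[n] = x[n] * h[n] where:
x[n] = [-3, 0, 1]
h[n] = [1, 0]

y[n] = sum_k x[k]*h[n-k]. Output length = len(x) + len(h) - 1 = 3 + 2 - 1 = 4.
y[0] = -3*1 = -3
y[1] = 0*1 + -3*0 = 0
y[2] = 1*1 + 0*0 = 1
y[3] = 1*0 = 0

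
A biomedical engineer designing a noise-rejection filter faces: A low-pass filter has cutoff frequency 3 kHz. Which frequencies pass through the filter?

A low-pass filter passes all frequencies below the cutoff frequency 3 kHz and attenuates higher frequencies.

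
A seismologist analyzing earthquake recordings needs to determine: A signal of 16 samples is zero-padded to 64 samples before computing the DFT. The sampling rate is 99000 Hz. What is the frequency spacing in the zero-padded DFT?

Original DFT: N = 16, resolution = f_s/N = 99000/16 = 12375/2 Hz
Zero-padded DFT: N = 64, resolution = f_s/N = 99000/64 = 12375/8 Hz
Zero-padding interpolates the spectrum (finer frequency grid)
but does NOT improve the true spectral resolution (ability to resolve close frequencies).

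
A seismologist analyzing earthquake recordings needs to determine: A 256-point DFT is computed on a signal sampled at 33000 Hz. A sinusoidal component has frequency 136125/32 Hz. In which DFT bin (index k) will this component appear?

DFT frequency resolution = f_s/N = 33000/256 = 4125/32 Hz
Bin index k = f_signal / resolution = 136125/32 / 4125/32 = 33
The signal frequency 136125/32 Hz falls in DFT bin k = 33.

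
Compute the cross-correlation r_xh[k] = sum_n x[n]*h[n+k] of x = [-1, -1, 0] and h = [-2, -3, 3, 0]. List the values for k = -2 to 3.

Both sequences indexed from 0 and zero outside their support.
Lags with overlap: k = -2 to 3.
  r_xh[-2] = x[2]*h[0] = 0
  r_xh[-1] = x[1]*h[0] + x[2]*h[1] = 2
  r_xh[0] = x[0]*h[0] + x[1]*h[1] + x[2]*h[2] = 5
  r_xh[1] = x[0]*h[1] + x[1]*h[2] + x[2]*h[3] = 0
  r_xh[2] = x[0]*h[2] + x[1]*h[3] = -3
  r_xh[3] = x[0]*h[3] = 0
r_xh = [0, 2, 5, 0, -3, 0] (for k = -2, ..., 3)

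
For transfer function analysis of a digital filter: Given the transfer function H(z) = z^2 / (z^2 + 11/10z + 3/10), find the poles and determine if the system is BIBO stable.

Poles are roots of the denominator: z^2 + 11/10z + 3/10 = 0.
Quadratic formula: z = [-(11/10) +/- sqrt((11/10)^2 - 4*(3/10))] / 2
Discriminant = 121/100 - 6/5 = 1/100; sqrt = 1/10.
z = (-11/10 +/- 1/10) / 2 => z = -1/2 or z = -3/5.
|p1| = 1/2, |p2| = 3/5.
For BIBO stability, all poles must lie inside the unit circle (|p| < 1).
System is STABLE since both |p| < 1.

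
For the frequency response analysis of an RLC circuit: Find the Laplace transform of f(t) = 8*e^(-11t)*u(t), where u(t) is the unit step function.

Standard Laplace transform pair:
e^(-at)*u(t) <-> 1/(s+a)
With a = 11: L{8*e^(-11t)*u(t)} = 8/(s+11), ROC: Re(s) > -11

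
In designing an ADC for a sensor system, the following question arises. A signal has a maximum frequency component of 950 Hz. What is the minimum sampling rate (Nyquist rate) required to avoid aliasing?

By the Nyquist-Shannon sampling theorem,
the minimum sampling rate (Nyquist rate) must be at least 2 * f_max.
Nyquist rate = 2 * 950 Hz = 1900 Hz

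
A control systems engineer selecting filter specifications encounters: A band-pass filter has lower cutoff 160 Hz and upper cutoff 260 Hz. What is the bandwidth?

Bandwidth = f_high - f_low
= 260 Hz - 160 Hz = 100 Hz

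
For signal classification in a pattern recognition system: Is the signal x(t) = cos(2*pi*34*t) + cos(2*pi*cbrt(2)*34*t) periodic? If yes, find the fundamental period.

f1 = 34 Hz, f2 = 34*cbrt(2) Hz
Ratio f2/f1 = cbrt(2), which is irrational.
Since the frequency ratio is irrational, no common period exists.
The signal is not periodic.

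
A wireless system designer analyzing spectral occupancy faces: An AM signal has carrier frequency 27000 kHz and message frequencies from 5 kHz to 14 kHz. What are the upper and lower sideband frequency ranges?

Upper sideband (USB) = fc + [fm_low, fm_high] = 27000 + [5, 14] = [27005, 27014] kHz
Lower sideband (LSB) = fc - [fm_high, fm_low] = 27000 - [14, 5] = [26986, 26995] kHz
Total occupied spectrum: 26986 kHz to 27014 kHz (plus carrier at 27000 kHz)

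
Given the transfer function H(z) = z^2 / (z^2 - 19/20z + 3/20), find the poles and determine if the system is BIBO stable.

Poles are roots of the denominator: z^2 - 19/20z + 3/20 = 0.
Quadratic formula: z = [-(-19/20) +/- sqrt((-19/20)^2 - 4*(3/20))] / 2
Discriminant = 361/400 - 3/5 = 121/400; sqrt = 11/20.
z = (19/20 +/- 11/20) / 2 => z = 3/4 or z = 1/5.
|p1| = 3/4, |p2| = 1/5.
For BIBO stability, all poles must lie inside the unit circle (|p| < 1).
System is STABLE since both |p| < 1.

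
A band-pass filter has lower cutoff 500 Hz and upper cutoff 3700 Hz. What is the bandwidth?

Bandwidth = f_high - f_low
= 3700 Hz - 500 Hz = 3200 Hz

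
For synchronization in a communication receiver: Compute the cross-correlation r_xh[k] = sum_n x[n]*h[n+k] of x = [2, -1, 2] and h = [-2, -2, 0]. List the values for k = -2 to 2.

Both sequences indexed from 0 and zero outside their support.
Lags with overlap: k = -2 to 2.
  r_xh[-2] = x[2]*h[0] = -4
  r_xh[-1] = x[1]*h[0] + x[2]*h[1] = -2
  r_xh[0] = x[0]*h[0] + x[1]*h[1] + x[2]*h[2] = -2
  r_xh[1] = x[0]*h[1] + x[1]*h[2] = -4
  r_xh[2] = x[0]*h[2] = 0
r_xh = [-4, -2, -2, -4, 0] (for k = -2, ..., 2)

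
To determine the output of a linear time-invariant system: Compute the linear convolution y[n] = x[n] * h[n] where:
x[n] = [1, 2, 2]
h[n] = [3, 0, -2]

y[n] = sum_k x[k]*h[n-k]. Output length = len(x) + len(h) - 1 = 3 + 3 - 1 = 5.
y[0] = 1*3 = 3
y[1] = 2*3 + 1*0 = 6
y[2] = 2*3 + 2*0 + 1*-2 = 4
y[3] = 2*0 + 2*-2 = -4
y[4] = 2*-2 = -4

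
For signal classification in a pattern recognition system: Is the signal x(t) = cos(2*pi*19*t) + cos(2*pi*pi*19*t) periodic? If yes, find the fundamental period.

f1 = 19 Hz, f2 = 19*pi Hz
Ratio f2/f1 = pi, which is irrational.
Since the frequency ratio is irrational, no common period exists.
The signal is not periodic.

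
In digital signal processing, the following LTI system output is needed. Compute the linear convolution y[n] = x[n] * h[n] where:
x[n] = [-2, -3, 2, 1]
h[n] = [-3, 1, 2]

y[n] = sum_k x[k]*h[n-k]. Output length = len(x) + len(h) - 1 = 4 + 3 - 1 = 6.
y[0] = -2*-3 = 6
y[1] = -3*-3 + -2*1 = 7
y[2] = 2*-3 + -3*1 + -2*2 = -13
y[3] = 1*-3 + 2*1 + -3*2 = -7
y[4] = 1*1 + 2*2 = 5
y[5] = 1*2 = 2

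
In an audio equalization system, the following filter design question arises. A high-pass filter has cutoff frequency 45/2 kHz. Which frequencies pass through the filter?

A high-pass filter passes all frequencies above the cutoff frequency 45/2 kHz and attenuates lower frequencies.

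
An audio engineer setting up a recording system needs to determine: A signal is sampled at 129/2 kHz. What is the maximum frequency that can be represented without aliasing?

The maximum frequency that can be represented without aliasing
is the Nyquist frequency: f_max = f_s / 2 = 129/2 kHz / 2 = 129/4 kHz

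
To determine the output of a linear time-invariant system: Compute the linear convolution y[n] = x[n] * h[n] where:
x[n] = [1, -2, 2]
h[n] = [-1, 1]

y[n] = sum_k x[k]*h[n-k]. Output length = len(x) + len(h) - 1 = 3 + 2 - 1 = 4.
y[0] = 1*-1 = -1
y[1] = -2*-1 + 1*1 = 3
y[2] = 2*-1 + -2*1 = -4
y[3] = 2*1 = 2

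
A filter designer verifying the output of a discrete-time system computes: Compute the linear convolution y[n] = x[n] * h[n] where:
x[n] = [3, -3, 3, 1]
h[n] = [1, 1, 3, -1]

y[n] = sum_k x[k]*h[n-k]. Output length = len(x) + len(h) - 1 = 4 + 4 - 1 = 7.
y[0] = 3*1 = 3
y[1] = -3*1 + 3*1 = 0
y[2] = 3*1 + -3*1 + 3*3 = 9
y[3] = 1*1 + 3*1 + -3*3 + 3*-1 = -8
y[4] = 1*1 + 3*3 + -3*-1 = 13
y[5] = 1*3 + 3*-1 = 0
y[6] = 1*-1 = -1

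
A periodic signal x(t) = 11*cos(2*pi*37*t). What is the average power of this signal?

Average power of A*cos(wt) is A^2/2.
P = 11^2 / 2 = 121/2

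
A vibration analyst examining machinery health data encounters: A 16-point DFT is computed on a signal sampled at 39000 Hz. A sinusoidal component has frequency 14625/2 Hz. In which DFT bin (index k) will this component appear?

DFT frequency resolution = f_s/N = 39000/16 = 4875/2 Hz
Bin index k = f_signal / resolution = 14625/2 / 4875/2 = 3
The signal frequency 14625/2 Hz falls in DFT bin k = 3.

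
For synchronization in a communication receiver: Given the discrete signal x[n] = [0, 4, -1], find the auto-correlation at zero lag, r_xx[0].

The auto-correlation at zero lag r_xx[0] equals the signal energy.
r_xx[0] = sum of x[n]^2 = 0^2 + 4^2 + (-1)^2
= 0 + 16 + 1 = 17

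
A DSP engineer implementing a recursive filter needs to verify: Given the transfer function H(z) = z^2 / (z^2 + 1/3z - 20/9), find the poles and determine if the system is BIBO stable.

Poles are roots of the denominator: z^2 + 1/3z - 20/9 = 0.
Quadratic formula: z = [-(1/3) +/- sqrt((1/3)^2 - 4*(-20/9))] / 2
Discriminant = 1/9 + 80/9 = 9; sqrt = 3.
z = (-1/3 +/- 3) / 2 => z = 4/3 or z = -5/3.
|p1| = 5/3, |p2| = 4/3.
For BIBO stability, all poles must lie inside the unit circle (|p| < 1).
System is UNSTABLE since at least one |p| >= 1.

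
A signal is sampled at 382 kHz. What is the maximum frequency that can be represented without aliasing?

The maximum frequency that can be represented without aliasing
is the Nyquist frequency: f_max = f_s / 2 = 382 kHz / 2 = 191 kHz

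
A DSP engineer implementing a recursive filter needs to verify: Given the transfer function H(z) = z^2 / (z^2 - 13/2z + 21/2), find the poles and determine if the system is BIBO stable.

Poles are roots of the denominator: z^2 - 13/2z + 21/2 = 0.
Quadratic formula: z = [-(-13/2) +/- sqrt((-13/2)^2 - 4*(21/2))] / 2
Discriminant = 169/4 - 42 = 1/4; sqrt = 1/2.
z = (13/2 +/- 1/2) / 2 => z = 7/2 or z = 3.
|p1| = 3, |p2| = 7/2.
For BIBO stability, all poles must lie inside the unit circle (|p| < 1).
System is UNSTABLE since at least one |p| >= 1.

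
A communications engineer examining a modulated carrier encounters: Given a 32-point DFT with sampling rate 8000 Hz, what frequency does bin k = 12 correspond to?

The frequency of DFT bin k is: f_k = k * f_s / N
f_12 = 12 * 8000 / 32 = 3000 Hz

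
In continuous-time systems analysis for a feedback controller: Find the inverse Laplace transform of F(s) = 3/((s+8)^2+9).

Standard pair: w/((s+a)^2+w^2) <-> e^(-at)*sin(wt)*u(t)
With a=8, w=3: f(t) = e^(-8t)*sin(3t)*u(t)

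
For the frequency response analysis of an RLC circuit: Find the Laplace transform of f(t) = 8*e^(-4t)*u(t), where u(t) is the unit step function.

Standard Laplace transform pair:
e^(-at)*u(t) <-> 1/(s+a)
With a = 4: L{8*e^(-4t)*u(t)} = 8/(s+4), ROC: Re(s) > -4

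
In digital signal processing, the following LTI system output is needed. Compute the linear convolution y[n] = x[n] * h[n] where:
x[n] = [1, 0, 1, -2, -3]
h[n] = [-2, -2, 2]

y[n] = sum_k x[k]*h[n-k]. Output length = len(x) + len(h) - 1 = 5 + 3 - 1 = 7.
y[0] = 1*-2 = -2
y[1] = 0*-2 + 1*-2 = -2
y[2] = 1*-2 + 0*-2 + 1*2 = 0
y[3] = -2*-2 + 1*-2 + 0*2 = 2
y[4] = -3*-2 + -2*-2 + 1*2 = 12
y[5] = -3*-2 + -2*2 = 2
y[6] = -3*2 = -6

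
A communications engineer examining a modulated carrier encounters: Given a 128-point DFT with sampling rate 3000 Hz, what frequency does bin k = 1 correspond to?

The frequency of DFT bin k is: f_k = k * f_s / N
f_1 = 1 * 3000 / 128 = 375/16 Hz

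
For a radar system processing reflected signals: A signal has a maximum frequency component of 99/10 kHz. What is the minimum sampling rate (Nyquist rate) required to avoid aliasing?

By the Nyquist-Shannon sampling theorem,
the minimum sampling rate (Nyquist rate) must be at least 2 * f_max.
Nyquist rate = 2 * 99/10 kHz = 99/5 kHz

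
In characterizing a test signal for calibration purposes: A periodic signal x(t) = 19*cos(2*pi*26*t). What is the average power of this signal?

Average power of A*cos(wt) is A^2/2.
P = 19^2 / 2 = 361/2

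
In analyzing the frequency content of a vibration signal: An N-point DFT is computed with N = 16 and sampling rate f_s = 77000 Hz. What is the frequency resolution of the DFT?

DFT frequency resolution = f_s / N
= 77000 / 16 = 9625/2 Hz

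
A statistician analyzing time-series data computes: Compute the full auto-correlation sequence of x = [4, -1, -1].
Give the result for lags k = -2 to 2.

r_xx[k] = sum_m x[m]*x[m+k], indexed from 0, for k = -2 to 2:
  r_xx[-2] = x[2]*x[0] = -4
  r_xx[-1] = x[1]*x[0] + x[2]*x[1] = -3
  r_xx[0] = x[0]*x[0] + x[1]*x[1] + x[2]*x[2] = 18
  r_xx[1] = x[0]*x[1] + x[1]*x[2] = -3
  r_xx[2] = x[0]*x[2] = -4
r_xx = [-4, -3, 18, -3, -4]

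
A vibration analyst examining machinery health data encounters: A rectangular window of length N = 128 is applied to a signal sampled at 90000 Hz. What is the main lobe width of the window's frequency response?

For a rectangular window of length N,
the main lobe width in frequency is 2*f_s/N.
= 2*90000/128 = 5625/4 Hz
This determines the minimum frequency separation for resolving two sinusoids.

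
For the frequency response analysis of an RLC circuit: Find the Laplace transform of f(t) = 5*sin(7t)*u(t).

Standard pair: sin(wt)*u(t) <-> w/(s^2+w^2)
With w = 7: L{5*sin(7t)*u(t)} = 35/(s^2+49)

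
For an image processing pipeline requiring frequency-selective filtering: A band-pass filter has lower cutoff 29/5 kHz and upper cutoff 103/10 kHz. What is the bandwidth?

Bandwidth = f_high - f_low
= 103/10 kHz - 29/5 kHz = 9/2 kHz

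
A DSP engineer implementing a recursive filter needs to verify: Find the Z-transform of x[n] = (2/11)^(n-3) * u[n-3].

Time-shifting property: if X(z) = Z{x[n]}, then Z{x[n-d]} = z^(-d) * X(z)
X(z) = z/(z - 2/11) for x[n] = (2/11)^n * u[n]
Z{x[n-3]} = z^(-3) * z/(z - 2/11) = z^(-2)/(z - 2/11)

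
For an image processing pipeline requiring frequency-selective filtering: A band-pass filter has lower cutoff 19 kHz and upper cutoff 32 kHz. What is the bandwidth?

Bandwidth = f_high - f_low
= 32 kHz - 19 kHz = 13 kHz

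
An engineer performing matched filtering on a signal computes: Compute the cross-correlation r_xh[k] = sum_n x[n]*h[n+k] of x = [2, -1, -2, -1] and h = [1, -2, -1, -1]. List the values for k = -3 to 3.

Both sequences indexed from 0 and zero outside their support.
Lags with overlap: k = -3 to 3.
  r_xh[-3] = x[3]*h[0] = -1
  r_xh[-2] = x[2]*h[0] + x[3]*h[1] = 0
  r_xh[-1] = x[1]*h[0] + x[2]*h[1] + x[3]*h[2] = 4
  r_xh[0] = x[0]*h[0] + x[1]*h[1] + x[2]*h[2] + x[3]*h[3] = 7
  r_xh[1] = x[0]*h[1] + x[1]*h[2] + x[2]*h[3] = -1
  r_xh[2] = x[0]*h[2] + x[1]*h[3] = -1
  r_xh[3] = x[0]*h[3] = -2
r_xh = [-1, 0, 4, 7, -1, -1, -2] (for k = -3, ..., 3)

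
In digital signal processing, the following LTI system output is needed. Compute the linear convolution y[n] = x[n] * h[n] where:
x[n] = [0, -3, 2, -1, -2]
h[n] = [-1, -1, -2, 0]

y[n] = sum_k x[k]*h[n-k]. Output length = len(x) + len(h) - 1 = 5 + 4 - 1 = 8.
y[0] = 0*-1 = 0
y[1] = -3*-1 + 0*-1 = 3
y[2] = 2*-1 + -3*-1 + 0*-2 = 1
y[3] = -1*-1 + 2*-1 + -3*-2 + 0*0 = 5
y[4] = -2*-1 + -1*-1 + 2*-2 + -3*0 = -1
y[5] = -2*-1 + -1*-2 + 2*0 = 4
y[6] = -2*-2 + -1*0 = 4
y[7] = -2*0 = 0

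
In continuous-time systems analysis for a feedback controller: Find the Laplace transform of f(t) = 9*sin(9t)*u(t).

Standard pair: sin(wt)*u(t) <-> w/(s^2+w^2)
With w = 9: L{9*sin(9t)*u(t)} = 81/(s^2+81)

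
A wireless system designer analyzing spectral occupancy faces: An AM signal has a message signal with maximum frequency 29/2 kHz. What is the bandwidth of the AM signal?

In AM (double-sideband), the bandwidth is twice the message frequency.
BW = 2 * f_m = 2 * 29/2 kHz = 29 kHz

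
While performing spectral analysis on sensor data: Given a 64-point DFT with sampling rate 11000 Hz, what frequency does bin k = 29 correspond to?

The frequency of DFT bin k is: f_k = k * f_s / N
f_29 = 29 * 11000 / 64 = 39875/8 Hz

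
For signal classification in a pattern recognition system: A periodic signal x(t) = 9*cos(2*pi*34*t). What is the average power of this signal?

Average power of A*cos(wt) is A^2/2.
P = 9^2 / 2 = 81/2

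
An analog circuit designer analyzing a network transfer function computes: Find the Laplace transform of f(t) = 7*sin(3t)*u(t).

Standard pair: sin(wt)*u(t) <-> w/(s^2+w^2)
With w = 3: L{7*sin(3t)*u(t)} = 21/(s^2+9)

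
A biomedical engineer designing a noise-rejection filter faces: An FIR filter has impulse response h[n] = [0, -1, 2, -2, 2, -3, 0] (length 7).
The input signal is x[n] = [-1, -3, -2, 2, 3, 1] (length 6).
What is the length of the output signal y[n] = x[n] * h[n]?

For linear convolution, the output length is:
len(y) = len(x) + len(h) - 1 = 6 + 7 - 1 = 12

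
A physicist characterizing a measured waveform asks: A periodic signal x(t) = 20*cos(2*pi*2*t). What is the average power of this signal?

Average power of A*cos(wt) is A^2/2.
P = 20^2 / 2 = 400/2 = 200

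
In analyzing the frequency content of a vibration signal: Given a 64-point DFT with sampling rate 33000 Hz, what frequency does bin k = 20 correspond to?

The frequency of DFT bin k is: f_k = k * f_s / N
f_20 = 20 * 33000 / 64 = 20625/2 Hz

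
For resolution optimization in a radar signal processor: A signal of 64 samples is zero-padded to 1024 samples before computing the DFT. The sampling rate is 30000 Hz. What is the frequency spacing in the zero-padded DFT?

Original DFT: N = 64, resolution = f_s/N = 30000/64 = 1875/4 Hz
Zero-padded DFT: N = 1024, resolution = f_s/N = 30000/1024 = 1875/64 Hz
Zero-padding interpolates the spectrum (finer frequency grid)
but does NOT improve the true spectral resolution (ability to resolve close frequencies).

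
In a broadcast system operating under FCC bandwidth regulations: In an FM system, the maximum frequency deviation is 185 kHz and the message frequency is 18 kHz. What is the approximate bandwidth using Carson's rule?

Carson's rule: BW = 2*(delta_f + f_m)
= 2*(185 + 18) kHz = 406 kHz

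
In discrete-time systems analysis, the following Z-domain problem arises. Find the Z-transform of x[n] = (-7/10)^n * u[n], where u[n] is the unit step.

The Z-transform of a^n * u[n] is z/(z-a) for |z| > |a|.
Here a = -7/10, so X(z) = z/(z - (-7/10)) = 10z/(10z + 7)
ROC: |z| > 7/10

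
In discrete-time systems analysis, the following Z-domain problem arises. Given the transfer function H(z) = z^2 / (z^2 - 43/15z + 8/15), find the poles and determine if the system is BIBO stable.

Poles are roots of the denominator: z^2 - 43/15z + 8/15 = 0.
Quadratic formula: z = [-(-43/15) +/- sqrt((-43/15)^2 - 4*(8/15))] / 2
Discriminant = 1849/225 - 32/15 = 1369/225; sqrt = 37/15.
z = (43/15 +/- 37/15) / 2 => z = 8/3 or z = 1/5.
|p1| = 8/3, |p2| = 1/5.
For BIBO stability, all poles must lie inside the unit circle (|p| < 1).
System is UNSTABLE since at least one |p| >= 1.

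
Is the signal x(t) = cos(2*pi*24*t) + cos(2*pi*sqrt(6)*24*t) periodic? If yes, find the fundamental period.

f1 = 24 Hz, f2 = 24*sqrt(6) Hz
Ratio f2/f1 = sqrt(6), which is irrational.
Since the frequency ratio is irrational, no common period exists.
The signal is not periodic.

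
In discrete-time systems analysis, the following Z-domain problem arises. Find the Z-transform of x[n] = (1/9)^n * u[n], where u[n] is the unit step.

The Z-transform of a^n * u[n] is z/(z-a) for |z| > |a|.
Here a = 1/9, so X(z) = z/(z - (1/9)) = 9z/(9z - 1)
ROC: |z| > 1/9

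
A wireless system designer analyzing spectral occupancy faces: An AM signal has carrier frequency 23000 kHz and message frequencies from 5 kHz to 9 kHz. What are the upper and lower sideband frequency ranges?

Upper sideband (USB) = fc + [fm_low, fm_high] = 23000 + [5, 9] = [23005, 23009] kHz
Lower sideband (LSB) = fc - [fm_high, fm_low] = 23000 - [9, 5] = [22991, 22995] kHz
Total occupied spectrum: 22991 kHz to 23009 kHz (plus carrier at 23000 kHz)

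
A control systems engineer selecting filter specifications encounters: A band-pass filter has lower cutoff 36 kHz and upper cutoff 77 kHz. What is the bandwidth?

Bandwidth = f_high - f_low
= 77 kHz - 36 kHz = 41 kHz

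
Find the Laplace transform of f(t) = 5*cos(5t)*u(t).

Standard pair: cos(wt)*u(t) <-> s/(s^2+w^2)
With w = 5: L{5*cos(5t)*u(t)} = 5s/(s^2+25)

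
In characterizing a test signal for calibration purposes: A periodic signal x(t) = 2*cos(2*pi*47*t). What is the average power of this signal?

Average power of A*cos(wt) is A^2/2.
P = 2^2 / 2 = 4/2 = 2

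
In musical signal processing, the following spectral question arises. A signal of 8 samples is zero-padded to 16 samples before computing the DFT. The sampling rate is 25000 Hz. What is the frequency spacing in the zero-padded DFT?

Original DFT: N = 8, resolution = f_s/N = 25000/8 = 3125 Hz
Zero-padded DFT: N = 16, resolution = f_s/N = 25000/16 = 3125/2 Hz
Zero-padding interpolates the spectrum (finer frequency grid)
but does NOT improve the true spectral resolution (ability to resolve close frequencies).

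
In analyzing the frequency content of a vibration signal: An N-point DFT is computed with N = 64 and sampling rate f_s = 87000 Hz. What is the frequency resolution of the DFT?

DFT frequency resolution = f_s / N
= 87000 / 64 = 10875/8 Hz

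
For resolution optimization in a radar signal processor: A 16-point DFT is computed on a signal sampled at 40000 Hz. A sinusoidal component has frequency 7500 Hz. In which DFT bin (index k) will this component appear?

DFT frequency resolution = f_s/N = 40000/16 = 2500 Hz
Bin index k = f_signal / resolution = 7500 / 2500 = 3
The signal frequency 7500 Hz falls in DFT bin k = 3.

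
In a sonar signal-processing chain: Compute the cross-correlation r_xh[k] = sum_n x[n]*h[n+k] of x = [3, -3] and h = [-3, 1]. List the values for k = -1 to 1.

Both sequences indexed from 0 and zero outside their support.
Lags with overlap: k = -1 to 1.
  r_xh[-1] = x[1]*h[0] = 9
  r_xh[0] = x[0]*h[0] + x[1]*h[1] = -12
  r_xh[1] = x[0]*h[1] = 3
r_xh = [9, -12, 3] (for k = -1, ..., 1)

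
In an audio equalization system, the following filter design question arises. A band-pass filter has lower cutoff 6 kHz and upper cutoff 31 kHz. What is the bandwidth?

Bandwidth = f_high - f_low
= 31 kHz - 6 kHz = 25 kHz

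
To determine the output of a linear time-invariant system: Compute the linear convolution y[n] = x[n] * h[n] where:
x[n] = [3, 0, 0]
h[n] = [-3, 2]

y[n] = sum_k x[k]*h[n-k]. Output length = len(x) + len(h) - 1 = 3 + 2 - 1 = 4.
y[0] = 3*-3 = -9
y[1] = 0*-3 + 3*2 = 6
y[2] = 0*-3 + 0*2 = 0
y[3] = 0*2 = 0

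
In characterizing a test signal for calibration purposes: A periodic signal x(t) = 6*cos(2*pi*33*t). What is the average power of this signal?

Average power of A*cos(wt) is A^2/2.
P = 6^2 / 2 = 36/2 = 18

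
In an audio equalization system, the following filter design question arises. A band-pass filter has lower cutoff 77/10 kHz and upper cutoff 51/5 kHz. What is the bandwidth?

Bandwidth = f_high - f_low
= 51/5 kHz - 77/10 kHz = 5/2 kHz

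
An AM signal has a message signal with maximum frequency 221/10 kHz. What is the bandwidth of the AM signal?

In AM (double-sideband), the bandwidth is twice the message frequency.
BW = 2 * f_m = 2 * 221/10 kHz = 221/5 kHz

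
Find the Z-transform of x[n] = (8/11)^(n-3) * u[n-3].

Time-shifting property: if X(z) = Z{x[n]}, then Z{x[n-d]} = z^(-d) * X(z)
X(z) = z/(z - 8/11) for x[n] = (8/11)^n * u[n]
Z{x[n-3]} = z^(-3) * z/(z - 8/11) = z^(-2)/(z - 8/11)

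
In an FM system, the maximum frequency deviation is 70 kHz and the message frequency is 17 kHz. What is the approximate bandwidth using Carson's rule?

Carson's rule: BW = 2*(delta_f + f_m)
= 2*(70 + 17) kHz = 174 kHz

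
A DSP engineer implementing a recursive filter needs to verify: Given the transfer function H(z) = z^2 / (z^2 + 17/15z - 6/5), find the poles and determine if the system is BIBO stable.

Poles are roots of the denominator: z^2 + 17/15z - 6/5 = 0.
Quadratic formula: z = [-(17/15) +/- sqrt((17/15)^2 - 4*(-6/5))] / 2
Discriminant = 289/225 + 24/5 = 1369/225; sqrt = 37/15.
z = (-17/15 +/- 37/15) / 2 => z = 2/3 or z = -9/5.
|p1| = 9/5, |p2| = 2/3.
For BIBO stability, all poles must lie inside the unit circle (|p| < 1).
System is UNSTABLE since at least one |p| >= 1.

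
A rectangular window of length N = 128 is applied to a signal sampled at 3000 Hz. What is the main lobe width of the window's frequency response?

For a rectangular window of length N,
the main lobe width in frequency is 2*f_s/N.
= 2*3000/128 = 375/8 Hz
This determines the minimum frequency separation for resolving two sinusoids.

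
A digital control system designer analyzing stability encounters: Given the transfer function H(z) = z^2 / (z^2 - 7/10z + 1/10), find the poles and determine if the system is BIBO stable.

Poles are roots of the denominator: z^2 - 7/10z + 1/10 = 0.
Quadratic formula: z = [-(-7/10) +/- sqrt((-7/10)^2 - 4*(1/10))] / 2
Discriminant = 49/100 - 2/5 = 9/100; sqrt = 3/10.
z = (7/10 +/- 3/10) / 2 => z = 1/2 or z = 1/5.
|p1| = 1/5, |p2| = 1/2.
For BIBO stability, all poles must lie inside the unit circle (|p| < 1).
System is STABLE since both |p| < 1.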